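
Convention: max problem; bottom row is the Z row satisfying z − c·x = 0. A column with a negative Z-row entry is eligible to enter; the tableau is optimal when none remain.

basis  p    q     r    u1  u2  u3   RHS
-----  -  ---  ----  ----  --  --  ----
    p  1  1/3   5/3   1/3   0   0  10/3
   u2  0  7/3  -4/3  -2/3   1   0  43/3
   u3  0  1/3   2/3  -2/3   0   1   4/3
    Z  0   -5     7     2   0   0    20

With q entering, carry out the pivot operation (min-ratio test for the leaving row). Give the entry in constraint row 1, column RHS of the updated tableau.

Ratio test on column q — row 1: (10/3)/(1/3) = 10; row 2: (43/3)/(7/3) = 43/7; row 3: (4/3)/(1/3) = 4. Minimum is 4 at row 3 (u3 leaves); pivot element 1/3.
Divide row 3 by 1/3; eliminate column q from the other rows.
Row 1 update in column RHS: 10/3 − (1/3)·4 = 2.

2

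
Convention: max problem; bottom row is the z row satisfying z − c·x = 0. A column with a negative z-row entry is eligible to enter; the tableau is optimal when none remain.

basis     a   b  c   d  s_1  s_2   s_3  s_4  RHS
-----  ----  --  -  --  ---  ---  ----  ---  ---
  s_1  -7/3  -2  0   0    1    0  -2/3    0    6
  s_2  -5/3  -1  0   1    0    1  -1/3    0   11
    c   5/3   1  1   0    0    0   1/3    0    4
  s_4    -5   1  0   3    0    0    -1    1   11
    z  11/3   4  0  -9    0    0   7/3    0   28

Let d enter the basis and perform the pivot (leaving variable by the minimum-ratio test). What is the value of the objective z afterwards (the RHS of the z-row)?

Ratio test on column d — row 1: entry 0 ≤ 0; row 2: 11/1 = 11; row 3: entry 0 ≤ 0; row 4: 11/3 = 11/3. Minimum is 11/3 at row 4 (s_4 leaves); pivot element 3.
Pivot on row 4; the z-row RHS becomes 28 − (-9)·(11/3) = 61.

61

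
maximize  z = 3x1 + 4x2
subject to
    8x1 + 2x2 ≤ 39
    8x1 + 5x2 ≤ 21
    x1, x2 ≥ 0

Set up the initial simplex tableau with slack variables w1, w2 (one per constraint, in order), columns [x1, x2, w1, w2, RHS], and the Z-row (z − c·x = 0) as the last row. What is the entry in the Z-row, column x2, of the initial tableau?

-4

The Z-row carries the negated objective coefficients: the x2 entry is -4.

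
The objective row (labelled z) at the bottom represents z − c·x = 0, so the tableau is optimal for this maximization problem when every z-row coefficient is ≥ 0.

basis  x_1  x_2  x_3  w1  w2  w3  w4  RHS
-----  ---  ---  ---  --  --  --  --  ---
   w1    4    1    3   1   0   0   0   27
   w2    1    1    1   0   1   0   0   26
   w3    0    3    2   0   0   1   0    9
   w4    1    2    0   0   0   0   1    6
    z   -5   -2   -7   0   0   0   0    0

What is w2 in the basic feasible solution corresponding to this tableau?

w2 is basic (row 2); its value is the RHS of that row, 26.

26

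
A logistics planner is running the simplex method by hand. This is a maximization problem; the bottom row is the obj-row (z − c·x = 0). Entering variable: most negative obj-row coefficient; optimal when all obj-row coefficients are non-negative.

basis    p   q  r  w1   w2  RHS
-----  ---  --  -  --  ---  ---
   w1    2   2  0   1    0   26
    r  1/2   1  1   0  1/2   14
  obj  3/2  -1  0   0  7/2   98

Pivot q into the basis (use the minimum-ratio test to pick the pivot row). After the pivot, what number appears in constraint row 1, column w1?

Ratio test on column q — row 1: 26/2 = 13; row 2: 14/1 = 14. Minimum is 13 at row 1 (w1 leaves); pivot element 2.
Divide row 1 by 2; eliminate column q from the other rows.
In the new row 1, the w1 entry is the old entry divided by the pivot: 1/2 = 1/2.

1/2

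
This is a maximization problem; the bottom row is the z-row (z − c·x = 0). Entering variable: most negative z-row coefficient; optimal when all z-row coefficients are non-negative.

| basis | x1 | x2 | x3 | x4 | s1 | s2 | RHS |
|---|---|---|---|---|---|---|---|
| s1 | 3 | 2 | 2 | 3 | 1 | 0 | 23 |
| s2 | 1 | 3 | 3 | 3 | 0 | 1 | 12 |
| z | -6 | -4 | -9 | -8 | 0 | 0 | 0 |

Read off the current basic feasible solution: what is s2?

s2 is basic (row 2); its value is the RHS of that row, 12.

12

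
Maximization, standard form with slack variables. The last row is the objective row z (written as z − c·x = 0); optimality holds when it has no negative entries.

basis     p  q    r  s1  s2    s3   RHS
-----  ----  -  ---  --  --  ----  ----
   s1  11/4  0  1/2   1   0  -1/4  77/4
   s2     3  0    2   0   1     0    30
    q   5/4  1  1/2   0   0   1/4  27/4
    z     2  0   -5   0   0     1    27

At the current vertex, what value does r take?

0

r is not in the basis, so in the current basic feasible solution r = 0.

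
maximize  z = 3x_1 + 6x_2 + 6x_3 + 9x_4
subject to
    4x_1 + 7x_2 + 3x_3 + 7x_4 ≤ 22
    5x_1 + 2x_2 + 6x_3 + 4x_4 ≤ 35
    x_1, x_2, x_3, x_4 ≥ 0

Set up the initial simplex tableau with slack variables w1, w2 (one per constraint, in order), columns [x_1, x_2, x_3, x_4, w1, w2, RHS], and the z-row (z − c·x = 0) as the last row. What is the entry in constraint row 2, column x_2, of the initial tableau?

2

Constraint 2 has coefficient 2 on x_2.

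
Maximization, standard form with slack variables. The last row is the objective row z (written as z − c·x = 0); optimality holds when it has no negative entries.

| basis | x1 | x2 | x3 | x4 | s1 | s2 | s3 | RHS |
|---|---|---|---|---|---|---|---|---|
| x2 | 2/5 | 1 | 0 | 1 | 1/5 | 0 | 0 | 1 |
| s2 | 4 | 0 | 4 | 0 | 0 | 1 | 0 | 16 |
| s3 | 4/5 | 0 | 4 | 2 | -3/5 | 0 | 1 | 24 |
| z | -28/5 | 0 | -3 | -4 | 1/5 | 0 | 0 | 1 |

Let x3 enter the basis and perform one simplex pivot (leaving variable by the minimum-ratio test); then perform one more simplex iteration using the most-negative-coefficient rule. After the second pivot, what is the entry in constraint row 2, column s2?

1/4

Ratio test on column x3 — row 1: entry 0 ≤ 0; row 2: 16/4 = 4; row 3: 24/4 = 6. Minimum is 4 at row 2 (s2 leaves); pivot element 4.
Divide row 2 by 4; eliminate column x3 from the other rows.
Second iteration: most negative z-row entry is -4 in column x4, so x4 enters.
Ratio test on column x4 — row 1: 1/1 = 1; row 2: entry 0 ≤ 0; row 3: 8/2 = 4. Minimum is 1 at row 1 (x2 leaves); pivot element 1.
Divide row 1 by 1; eliminate column x4 from the other rows.
After both pivots, the entry at constraint row 2, column s2 is 1/4.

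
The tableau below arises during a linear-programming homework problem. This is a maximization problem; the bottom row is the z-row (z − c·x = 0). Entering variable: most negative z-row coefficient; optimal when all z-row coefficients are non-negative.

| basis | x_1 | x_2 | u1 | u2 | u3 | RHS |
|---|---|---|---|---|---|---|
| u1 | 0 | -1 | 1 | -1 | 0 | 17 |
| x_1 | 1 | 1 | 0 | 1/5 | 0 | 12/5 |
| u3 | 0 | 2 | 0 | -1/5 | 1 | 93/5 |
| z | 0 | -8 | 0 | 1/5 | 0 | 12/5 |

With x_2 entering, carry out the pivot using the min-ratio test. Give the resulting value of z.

108/5

Ratio test on column x_2 — row 1: entry -1 ≤ 0; row 2: (12/5)/1 = 12/5; row 3: (93/5)/2 = 93/10. Minimum is 12/5 at row 2 (x_1 leaves); pivot element 1.
Pivot on row 2; the z-row RHS becomes 12/5 − (-8)·(12/5) = 108/5.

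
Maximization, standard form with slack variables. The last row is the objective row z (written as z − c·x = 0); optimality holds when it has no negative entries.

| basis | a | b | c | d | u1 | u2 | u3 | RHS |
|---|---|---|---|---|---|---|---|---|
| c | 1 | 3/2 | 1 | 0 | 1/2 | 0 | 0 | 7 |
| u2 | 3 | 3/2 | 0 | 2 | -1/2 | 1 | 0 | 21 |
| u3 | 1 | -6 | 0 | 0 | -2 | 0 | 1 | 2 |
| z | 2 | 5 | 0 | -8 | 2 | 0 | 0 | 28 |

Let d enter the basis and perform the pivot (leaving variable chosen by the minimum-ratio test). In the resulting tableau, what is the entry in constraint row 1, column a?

1

Ratio test on column d — row 1: entry 0 ≤ 0; row 2: 21/2 = 21/2; row 3: entry 0 ≤ 0. Minimum is 21/2 at row 2 (u2 leaves); pivot element 2.
Divide row 2 by 2; eliminate column d from the other rows.
Row 1 update in column a: 1 − 0·(3/2) = 1.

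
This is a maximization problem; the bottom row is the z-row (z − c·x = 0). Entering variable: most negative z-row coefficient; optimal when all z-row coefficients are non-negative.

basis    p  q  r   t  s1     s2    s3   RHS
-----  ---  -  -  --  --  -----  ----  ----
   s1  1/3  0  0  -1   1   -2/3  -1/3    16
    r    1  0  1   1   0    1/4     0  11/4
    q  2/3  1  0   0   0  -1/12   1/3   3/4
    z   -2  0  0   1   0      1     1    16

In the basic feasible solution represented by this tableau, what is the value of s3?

0

s3 is not in the basis, so in the current basic feasible solution s3 = 0.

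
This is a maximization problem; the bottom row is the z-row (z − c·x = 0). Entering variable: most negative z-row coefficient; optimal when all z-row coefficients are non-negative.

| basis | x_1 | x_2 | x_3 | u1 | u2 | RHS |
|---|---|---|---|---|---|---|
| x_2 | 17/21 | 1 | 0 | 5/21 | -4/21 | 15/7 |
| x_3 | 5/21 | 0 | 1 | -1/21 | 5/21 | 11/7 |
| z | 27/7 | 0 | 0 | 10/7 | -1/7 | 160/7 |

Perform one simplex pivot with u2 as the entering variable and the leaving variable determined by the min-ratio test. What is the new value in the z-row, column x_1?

Ratio test on column u2 — row 1: entry -4/21 ≤ 0; row 2: (11/7)/(5/21) = 33/5. Minimum is 33/5 at row 2 (x_3 leaves); pivot element 5/21.
Divide row 2 by 5/21; eliminate column u2 from the other rows.
z-row update in column x_1: 27/7 − (-1/7)·1 = 4.

4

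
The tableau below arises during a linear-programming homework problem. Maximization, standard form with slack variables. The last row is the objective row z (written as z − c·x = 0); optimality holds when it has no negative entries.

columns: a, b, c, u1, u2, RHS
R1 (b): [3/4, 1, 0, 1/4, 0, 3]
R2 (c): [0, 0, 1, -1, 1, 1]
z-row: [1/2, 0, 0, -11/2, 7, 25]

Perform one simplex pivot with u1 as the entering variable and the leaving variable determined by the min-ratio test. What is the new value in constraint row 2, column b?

4

Ratio test on column u1 — row 1: 3/(1/4) = 12; row 2: entry -1 ≤ 0. Minimum is 12 at row 1 (b leaves); pivot element 1/4.
Divide row 1 by 1/4; eliminate column u1 from the other rows.
Row 2 update in column b: 0 − (-1)·4 = 4.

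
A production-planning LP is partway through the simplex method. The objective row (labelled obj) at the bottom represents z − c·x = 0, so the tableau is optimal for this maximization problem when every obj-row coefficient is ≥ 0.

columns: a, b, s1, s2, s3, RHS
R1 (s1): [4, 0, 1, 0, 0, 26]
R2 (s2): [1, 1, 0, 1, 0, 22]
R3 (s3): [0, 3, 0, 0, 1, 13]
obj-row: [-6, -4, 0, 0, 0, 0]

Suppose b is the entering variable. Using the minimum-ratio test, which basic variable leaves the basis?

Column b entries and ratios — s1: 0 ≤ 0, skip; s2: 22/1 = 22; s3: 13/3 = 13/3.
Smallest ratio is 13/3 in the row of s3, so s3 leaves.

s3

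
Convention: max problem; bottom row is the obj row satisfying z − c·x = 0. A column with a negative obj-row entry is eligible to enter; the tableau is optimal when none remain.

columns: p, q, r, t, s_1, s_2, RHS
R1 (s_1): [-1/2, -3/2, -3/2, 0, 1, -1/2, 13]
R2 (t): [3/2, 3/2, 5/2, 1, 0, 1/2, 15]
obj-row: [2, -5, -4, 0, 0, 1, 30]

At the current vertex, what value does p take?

p is not in the basis, so in the current basic feasible solution p = 0.

0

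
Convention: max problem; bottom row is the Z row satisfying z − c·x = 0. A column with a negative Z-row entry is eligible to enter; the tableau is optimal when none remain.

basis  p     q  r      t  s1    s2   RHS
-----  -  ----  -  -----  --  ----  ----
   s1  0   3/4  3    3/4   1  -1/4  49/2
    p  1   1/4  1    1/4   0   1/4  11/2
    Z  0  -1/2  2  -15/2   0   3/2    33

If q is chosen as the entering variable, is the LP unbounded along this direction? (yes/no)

Column q has positive entries in row(s) 1, 2, so the ratio test bounds it — not unbounded.

no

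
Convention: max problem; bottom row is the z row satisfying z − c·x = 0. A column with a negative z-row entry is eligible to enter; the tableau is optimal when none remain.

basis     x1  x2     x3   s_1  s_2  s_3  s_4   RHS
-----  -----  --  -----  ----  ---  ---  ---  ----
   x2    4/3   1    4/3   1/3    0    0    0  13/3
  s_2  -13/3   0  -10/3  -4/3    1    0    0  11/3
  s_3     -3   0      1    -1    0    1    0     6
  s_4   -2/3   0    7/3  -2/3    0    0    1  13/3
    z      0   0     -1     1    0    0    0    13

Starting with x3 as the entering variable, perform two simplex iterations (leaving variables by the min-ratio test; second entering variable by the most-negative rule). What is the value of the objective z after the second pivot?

91/6

Ratio test on column x3 — row 1: (13/3)/(4/3) = 13/4; row 2: entry -10/3 ≤ 0; row 3: 6/1 = 6; row 4: (13/3)/(7/3) = 13/7. Minimum is 13/7 at row 4 (s_4 leaves); pivot element 7/3.
Pivot on row 4; the z-row RHS becomes 13 − (-1)·(13/7) = 104/7.
Next entering variable (most negative z-row entry -2/7): x1.
Ratio test on column x1 — row 1: (13/7)/(12/7) = 13/12; row 2: entry -37/7 ≤ 0; row 3: entry -19/7 ≤ 0; row 4: entry -2/7 ≤ 0. Minimum is 13/12 at row 1 (x2 leaves); pivot element 12/7.
After the second pivot the z-row RHS is 104/7 − (-2/7)·(13/12) = 91/6.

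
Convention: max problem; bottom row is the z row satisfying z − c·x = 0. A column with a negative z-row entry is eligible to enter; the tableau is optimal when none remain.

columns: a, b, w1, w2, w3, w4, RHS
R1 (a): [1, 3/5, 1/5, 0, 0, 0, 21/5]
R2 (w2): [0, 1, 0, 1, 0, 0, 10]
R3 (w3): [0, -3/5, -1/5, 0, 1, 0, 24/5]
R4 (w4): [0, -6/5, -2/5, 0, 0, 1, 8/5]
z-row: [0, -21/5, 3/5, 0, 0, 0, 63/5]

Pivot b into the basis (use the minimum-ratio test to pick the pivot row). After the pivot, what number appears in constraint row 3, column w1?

0

Ratio test on column b — row 1: (21/5)/(3/5) = 7; row 2: 10/1 = 10; row 3: entry -3/5 ≤ 0; row 4: entry -6/5 ≤ 0. Minimum is 7 at row 1 (a leaves); pivot element 3/5.
Divide row 1 by 3/5; eliminate column b from the other rows.
Row 3 update in column w1: -1/5 − (-3/5)·(1/3) = 0.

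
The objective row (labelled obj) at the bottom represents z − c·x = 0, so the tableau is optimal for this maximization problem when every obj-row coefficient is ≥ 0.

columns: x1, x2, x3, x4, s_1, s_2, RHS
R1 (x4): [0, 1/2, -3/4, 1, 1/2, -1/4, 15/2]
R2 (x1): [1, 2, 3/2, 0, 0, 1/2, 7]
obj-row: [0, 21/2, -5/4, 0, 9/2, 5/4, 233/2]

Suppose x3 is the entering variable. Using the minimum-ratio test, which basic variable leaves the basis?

Column x3 entries and ratios — x4: -3/4 ≤ 0, skip; x1: 7/(3/2) = 14/3.
Smallest ratio is 14/3 in the row of x1, so x1 leaves.

x1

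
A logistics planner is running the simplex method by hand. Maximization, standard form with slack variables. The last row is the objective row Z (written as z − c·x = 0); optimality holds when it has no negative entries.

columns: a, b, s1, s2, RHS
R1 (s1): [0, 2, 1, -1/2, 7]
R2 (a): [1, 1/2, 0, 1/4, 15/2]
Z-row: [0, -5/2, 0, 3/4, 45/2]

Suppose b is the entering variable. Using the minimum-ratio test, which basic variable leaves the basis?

Column b entries and ratios — s1: 7/2 = 7/2; a: (15/2)/(1/2) = 15.
Smallest ratio is 7/2 in the row of s1, so s1 leaves.

s1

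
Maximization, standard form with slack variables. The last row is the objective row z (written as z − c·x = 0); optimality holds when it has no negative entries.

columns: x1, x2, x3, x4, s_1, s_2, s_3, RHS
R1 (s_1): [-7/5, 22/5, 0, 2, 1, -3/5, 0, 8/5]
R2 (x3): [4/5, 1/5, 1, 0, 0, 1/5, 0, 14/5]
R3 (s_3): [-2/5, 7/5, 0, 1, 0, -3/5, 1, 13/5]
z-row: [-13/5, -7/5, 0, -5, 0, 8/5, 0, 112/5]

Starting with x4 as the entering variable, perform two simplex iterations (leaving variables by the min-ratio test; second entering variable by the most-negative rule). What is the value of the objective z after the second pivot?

191/4

Ratio test on column x4 — row 1: (8/5)/2 = 4/5; row 2: entry 0 ≤ 0; row 3: (13/5)/1 = 13/5. Minimum is 4/5 at row 1 (s_1 leaves); pivot element 2.
Pivot on row 1; the z-row RHS becomes 112/5 − (-5)·(4/5) = 132/5.
Next entering variable (most negative z-row entry -61/10): x1.
Ratio test on column x1 — row 1: entry -7/10 ≤ 0; row 2: (14/5)/(4/5) = 7/2; row 3: (9/5)/(3/10) = 6. Minimum is 7/2 at row 2 (x3 leaves); pivot element 4/5.
After the second pivot the z-row RHS is 132/5 − (-61/10)·(7/2) = 191/4.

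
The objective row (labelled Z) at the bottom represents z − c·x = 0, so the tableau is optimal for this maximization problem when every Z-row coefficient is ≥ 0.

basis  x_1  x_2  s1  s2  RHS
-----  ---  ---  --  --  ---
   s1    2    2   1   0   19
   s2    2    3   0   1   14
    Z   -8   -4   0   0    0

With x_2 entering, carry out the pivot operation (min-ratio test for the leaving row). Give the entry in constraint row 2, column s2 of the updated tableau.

1/3

Ratio test on column x_2 — row 1: 19/2 = 19/2; row 2: 14/3 = 14/3. Minimum is 14/3 at row 2 (s2 leaves); pivot element 3.
Divide row 2 by 3; eliminate column x_2 from the other rows.
In the new row 2, the s2 entry is the old entry divided by the pivot: 1/3 = 1/3.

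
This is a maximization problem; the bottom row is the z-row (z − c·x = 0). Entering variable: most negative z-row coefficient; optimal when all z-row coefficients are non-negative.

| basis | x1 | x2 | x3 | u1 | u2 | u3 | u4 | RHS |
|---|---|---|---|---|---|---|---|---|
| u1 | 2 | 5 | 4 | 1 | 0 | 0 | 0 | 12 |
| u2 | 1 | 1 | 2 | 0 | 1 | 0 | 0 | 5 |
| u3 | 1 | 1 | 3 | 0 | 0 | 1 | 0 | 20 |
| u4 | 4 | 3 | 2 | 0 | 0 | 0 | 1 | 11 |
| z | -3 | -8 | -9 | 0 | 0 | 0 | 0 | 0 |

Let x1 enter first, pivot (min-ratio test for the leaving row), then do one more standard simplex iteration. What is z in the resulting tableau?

39/2

Ratio test on column x1 — row 1: 12/2 = 6; row 2: 5/1 = 5; row 3: 20/1 = 20; row 4: 11/4 = 11/4. Minimum is 11/4 at row 4 (u4 leaves); pivot element 4.
Pivot on row 4; the z-row RHS becomes 0 − (-3)·(11/4) = 33/4.
Next entering variable (most negative z-row entry -15/2): x3.
Ratio test on column x3 — row 1: (13/2)/3 = 13/6; row 2: (9/4)/(3/2) = 3/2; row 3: (69/4)/(5/2) = 69/10; row 4: (11/4)/(1/2) = 11/2. Minimum is 3/2 at row 2 (u2 leaves); pivot element 3/2.
After the second pivot the z-row RHS is 33/4 − (-15/2)·(3/2) = 39/2.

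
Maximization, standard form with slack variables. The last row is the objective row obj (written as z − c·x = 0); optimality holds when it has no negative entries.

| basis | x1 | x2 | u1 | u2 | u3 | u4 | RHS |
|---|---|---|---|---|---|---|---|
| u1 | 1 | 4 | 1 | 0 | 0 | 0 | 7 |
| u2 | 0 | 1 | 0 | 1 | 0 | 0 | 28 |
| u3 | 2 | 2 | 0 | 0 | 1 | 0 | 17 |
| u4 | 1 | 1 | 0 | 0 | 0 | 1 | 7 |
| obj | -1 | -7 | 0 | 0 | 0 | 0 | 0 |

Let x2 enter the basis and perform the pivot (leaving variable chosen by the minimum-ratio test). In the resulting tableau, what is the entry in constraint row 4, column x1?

Ratio test on column x2 — row 1: 7/4 = 7/4; row 2: 28/1 = 28; row 3: 17/2 = 17/2; row 4: 7/1 = 7. Minimum is 7/4 at row 1 (u1 leaves); pivot element 4.
Divide row 1 by 4; eliminate column x2 from the other rows.
Row 4 update in column x1: 1 − 1·(1/4) = 3/4.

3/4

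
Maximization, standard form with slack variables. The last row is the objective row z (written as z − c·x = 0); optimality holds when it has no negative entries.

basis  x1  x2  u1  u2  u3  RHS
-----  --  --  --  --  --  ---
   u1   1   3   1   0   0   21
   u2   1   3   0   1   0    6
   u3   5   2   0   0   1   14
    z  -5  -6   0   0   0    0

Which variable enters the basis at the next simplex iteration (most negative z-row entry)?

Negative z-row entries: x1: -5, x2: -6.
The most negative is -6 in column x2, so x2 enters.

x2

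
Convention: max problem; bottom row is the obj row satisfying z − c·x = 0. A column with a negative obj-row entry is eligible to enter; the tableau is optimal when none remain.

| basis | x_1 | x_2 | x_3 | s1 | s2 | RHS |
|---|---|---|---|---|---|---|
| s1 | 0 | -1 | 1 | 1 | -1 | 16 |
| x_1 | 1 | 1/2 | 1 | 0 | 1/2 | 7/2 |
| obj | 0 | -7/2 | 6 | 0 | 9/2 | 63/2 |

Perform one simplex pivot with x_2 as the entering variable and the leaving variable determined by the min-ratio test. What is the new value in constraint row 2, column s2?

Ratio test on column x_2 — row 1: entry -1 ≤ 0; row 2: (7/2)/(1/2) = 7. Minimum is 7 at row 2 (x_1 leaves); pivot element 1/2.
Divide row 2 by 1/2; eliminate column x_2 from the other rows.
In the new row 2, the s2 entry is the old entry divided by the pivot: (1/2)/(1/2) = 1.

1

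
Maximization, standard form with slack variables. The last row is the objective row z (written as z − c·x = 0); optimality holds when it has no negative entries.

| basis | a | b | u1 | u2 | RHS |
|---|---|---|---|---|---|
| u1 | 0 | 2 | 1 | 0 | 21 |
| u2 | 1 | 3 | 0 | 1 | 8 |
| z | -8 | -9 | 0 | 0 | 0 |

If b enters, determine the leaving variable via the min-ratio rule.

u2

Column b entries and ratios — u1: 21/2 = 21/2; u2: 8/3 = 8/3.
Smallest ratio is 8/3 in the row of u2, so u2 leaves.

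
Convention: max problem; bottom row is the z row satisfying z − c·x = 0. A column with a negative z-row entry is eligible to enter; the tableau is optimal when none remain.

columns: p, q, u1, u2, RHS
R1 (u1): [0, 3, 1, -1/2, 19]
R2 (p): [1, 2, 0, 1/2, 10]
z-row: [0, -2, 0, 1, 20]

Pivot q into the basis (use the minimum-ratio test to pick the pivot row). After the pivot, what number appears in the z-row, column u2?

3/2

Ratio test on column q — row 1: 19/3 = 19/3; row 2: 10/2 = 5. Minimum is 5 at row 2 (p leaves); pivot element 2.
Divide row 2 by 2; eliminate column q from the other rows.
z-row update in column u2: 1 − (-2)·(1/4) = 3/2.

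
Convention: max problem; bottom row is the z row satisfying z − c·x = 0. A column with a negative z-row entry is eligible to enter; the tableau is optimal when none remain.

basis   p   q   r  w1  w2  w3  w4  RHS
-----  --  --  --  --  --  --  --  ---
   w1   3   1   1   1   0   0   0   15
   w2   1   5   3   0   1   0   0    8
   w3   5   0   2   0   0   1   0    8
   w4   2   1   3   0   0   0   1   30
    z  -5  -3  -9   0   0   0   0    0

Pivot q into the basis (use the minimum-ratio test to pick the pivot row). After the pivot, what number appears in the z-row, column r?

-36/5

Ratio test on column q — row 1: 15/1 = 15; row 2: 8/5 = 8/5; row 3: entry 0 ≤ 0; row 4: 30/1 = 30. Minimum is 8/5 at row 2 (w2 leaves); pivot element 5.
Divide row 2 by 5; eliminate column q from the other rows.
z-row update in column r: -9 − (-3)·(3/5) = -36/5.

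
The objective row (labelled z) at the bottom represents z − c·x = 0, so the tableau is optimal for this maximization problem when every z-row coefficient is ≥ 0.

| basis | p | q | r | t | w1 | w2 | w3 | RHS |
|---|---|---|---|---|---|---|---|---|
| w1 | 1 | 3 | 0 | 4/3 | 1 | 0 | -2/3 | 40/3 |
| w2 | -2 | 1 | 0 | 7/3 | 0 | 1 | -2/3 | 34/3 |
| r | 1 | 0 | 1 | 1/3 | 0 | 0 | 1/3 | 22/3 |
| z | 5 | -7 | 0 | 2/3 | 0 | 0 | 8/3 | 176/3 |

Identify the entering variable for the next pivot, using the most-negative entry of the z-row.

q

Negative z-row entries: q: -7.
The most negative is -7 in column q, so q enters.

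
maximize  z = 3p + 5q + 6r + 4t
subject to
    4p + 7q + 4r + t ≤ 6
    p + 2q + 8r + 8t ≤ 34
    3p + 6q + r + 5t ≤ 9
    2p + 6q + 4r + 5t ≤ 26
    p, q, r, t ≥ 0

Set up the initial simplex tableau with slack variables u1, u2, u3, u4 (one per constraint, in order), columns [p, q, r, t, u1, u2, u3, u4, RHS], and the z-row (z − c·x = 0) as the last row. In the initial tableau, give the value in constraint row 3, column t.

5

Constraint 3 has coefficient 5 on t.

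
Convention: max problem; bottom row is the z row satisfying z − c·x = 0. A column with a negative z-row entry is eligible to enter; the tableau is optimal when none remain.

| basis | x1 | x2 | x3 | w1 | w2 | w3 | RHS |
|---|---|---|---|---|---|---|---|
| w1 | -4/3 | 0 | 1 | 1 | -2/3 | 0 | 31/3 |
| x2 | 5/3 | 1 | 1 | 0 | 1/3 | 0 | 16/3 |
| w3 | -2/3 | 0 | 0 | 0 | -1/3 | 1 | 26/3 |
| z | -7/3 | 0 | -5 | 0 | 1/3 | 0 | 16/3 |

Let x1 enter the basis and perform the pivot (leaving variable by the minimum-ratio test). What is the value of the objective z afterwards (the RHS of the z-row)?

Ratio test on column x1 — row 1: entry -4/3 ≤ 0; row 2: (16/3)/(5/3) = 16/5; row 3: entry -2/3 ≤ 0. Minimum is 16/5 at row 2 (x2 leaves); pivot element 5/3.
Pivot on row 2; the z-row RHS becomes 16/3 − (-7/3)·(16/5) = 64/5.

64/5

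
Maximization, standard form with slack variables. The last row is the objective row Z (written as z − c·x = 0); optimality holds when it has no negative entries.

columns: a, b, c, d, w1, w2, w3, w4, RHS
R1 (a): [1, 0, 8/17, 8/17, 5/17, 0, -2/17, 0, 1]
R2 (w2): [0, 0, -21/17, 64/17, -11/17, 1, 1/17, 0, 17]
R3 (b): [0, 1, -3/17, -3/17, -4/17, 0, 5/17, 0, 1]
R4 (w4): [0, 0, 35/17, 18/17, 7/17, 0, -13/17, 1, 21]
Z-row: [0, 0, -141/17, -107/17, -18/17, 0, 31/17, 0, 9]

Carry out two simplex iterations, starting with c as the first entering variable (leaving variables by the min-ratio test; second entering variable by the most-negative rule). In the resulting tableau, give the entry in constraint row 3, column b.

Ratio test on column c — row 1: 1/(8/17) = 17/8; row 2: entry -21/17 ≤ 0; row 3: entry -3/17 ≤ 0; row 4: 21/(35/17) = 51/5. Minimum is 17/8 at row 1 (a leaves); pivot element 8/17.
Divide row 1 by 8/17; eliminate column c from the other rows.
Second iteration: most negative Z-row entry is -1/4 in column w3, so w3 enters.
Ratio test on column w3 — row 1: entry -1/4 ≤ 0; row 2: entry -1/4 ≤ 0; row 3: (11/8)/(1/4) = 11/2; row 4: entry -1/4 ≤ 0. Minimum is 11/2 at row 3 (b leaves); pivot element 1/4.
Divide row 3 by 1/4; eliminate column w3 from the other rows.
After both pivots, the entry at constraint row 3, column b is 4.

4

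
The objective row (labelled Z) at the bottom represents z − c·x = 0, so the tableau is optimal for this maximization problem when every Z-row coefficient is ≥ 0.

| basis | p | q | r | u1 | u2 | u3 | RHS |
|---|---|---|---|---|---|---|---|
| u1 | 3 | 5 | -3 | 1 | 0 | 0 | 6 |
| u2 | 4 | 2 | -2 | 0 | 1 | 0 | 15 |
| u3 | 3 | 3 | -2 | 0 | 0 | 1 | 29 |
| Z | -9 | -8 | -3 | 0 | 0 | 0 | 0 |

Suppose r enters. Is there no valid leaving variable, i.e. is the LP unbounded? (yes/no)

Every constraint-row entry in column r is ≤ 0, so increasing r is unbounded.

yes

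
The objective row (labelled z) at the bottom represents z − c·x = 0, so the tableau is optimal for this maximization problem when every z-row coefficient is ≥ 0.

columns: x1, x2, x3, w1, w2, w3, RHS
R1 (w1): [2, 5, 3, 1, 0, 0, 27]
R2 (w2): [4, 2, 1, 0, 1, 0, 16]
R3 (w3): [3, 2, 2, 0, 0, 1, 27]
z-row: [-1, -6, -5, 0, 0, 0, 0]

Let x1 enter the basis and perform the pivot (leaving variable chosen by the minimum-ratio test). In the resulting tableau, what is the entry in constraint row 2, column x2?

Ratio test on column x1 — row 1: 27/2 = 27/2; row 2: 16/4 = 4; row 3: 27/3 = 9. Minimum is 4 at row 2 (w2 leaves); pivot element 4.
Divide row 2 by 4; eliminate column x1 from the other rows.
In the new row 2, the x2 entry is the old entry divided by the pivot: 2/4 = 1/2.

1/2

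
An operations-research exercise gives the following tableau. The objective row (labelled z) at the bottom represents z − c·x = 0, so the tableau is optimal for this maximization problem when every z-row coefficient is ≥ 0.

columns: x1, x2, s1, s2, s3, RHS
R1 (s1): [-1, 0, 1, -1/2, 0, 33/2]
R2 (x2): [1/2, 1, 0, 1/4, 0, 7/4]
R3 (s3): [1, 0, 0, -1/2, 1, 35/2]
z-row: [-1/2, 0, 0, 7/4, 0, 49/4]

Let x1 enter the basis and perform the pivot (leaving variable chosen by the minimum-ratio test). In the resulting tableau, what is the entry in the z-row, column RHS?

Ratio test on column x1 — row 1: entry -1 ≤ 0; row 2: (7/4)/(1/2) = 7/2; row 3: (35/2)/1 = 35/2. Minimum is 7/2 at row 2 (x2 leaves); pivot element 1/2.
Divide row 2 by 1/2; eliminate column x1 from the other rows.
z-row update in column RHS: 49/4 − (-1/2)·(7/2) = 14.

14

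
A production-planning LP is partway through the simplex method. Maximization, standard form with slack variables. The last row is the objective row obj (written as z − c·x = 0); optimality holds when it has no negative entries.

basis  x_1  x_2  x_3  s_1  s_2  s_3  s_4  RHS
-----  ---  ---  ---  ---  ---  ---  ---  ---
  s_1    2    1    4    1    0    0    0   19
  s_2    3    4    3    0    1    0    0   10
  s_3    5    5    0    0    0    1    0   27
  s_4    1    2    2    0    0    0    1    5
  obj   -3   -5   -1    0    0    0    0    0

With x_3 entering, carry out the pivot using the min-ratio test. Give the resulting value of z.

Ratio test on column x_3 — row 1: 19/4 = 19/4; row 2: 10/3 = 10/3; row 3: entry 0 ≤ 0; row 4: 5/2 = 5/2. Minimum is 5/2 at row 4 (s_4 leaves); pivot element 2.
Pivot on row 4; the obj-row RHS becomes 0 − (-1)·(5/2) = 5/2.

5/2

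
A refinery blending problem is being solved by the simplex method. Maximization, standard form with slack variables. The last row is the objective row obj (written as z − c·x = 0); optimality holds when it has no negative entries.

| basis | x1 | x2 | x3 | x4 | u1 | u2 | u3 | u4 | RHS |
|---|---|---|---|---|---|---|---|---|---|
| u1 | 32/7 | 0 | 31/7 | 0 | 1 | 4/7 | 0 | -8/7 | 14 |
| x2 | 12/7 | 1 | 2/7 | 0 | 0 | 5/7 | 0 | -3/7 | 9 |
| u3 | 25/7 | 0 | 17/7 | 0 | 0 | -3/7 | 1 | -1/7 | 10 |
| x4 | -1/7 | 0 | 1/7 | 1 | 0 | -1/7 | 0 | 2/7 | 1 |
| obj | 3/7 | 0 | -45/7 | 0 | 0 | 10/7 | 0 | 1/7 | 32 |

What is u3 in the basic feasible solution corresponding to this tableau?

10

u3 is basic (row 3); its value is the RHS of that row, 10.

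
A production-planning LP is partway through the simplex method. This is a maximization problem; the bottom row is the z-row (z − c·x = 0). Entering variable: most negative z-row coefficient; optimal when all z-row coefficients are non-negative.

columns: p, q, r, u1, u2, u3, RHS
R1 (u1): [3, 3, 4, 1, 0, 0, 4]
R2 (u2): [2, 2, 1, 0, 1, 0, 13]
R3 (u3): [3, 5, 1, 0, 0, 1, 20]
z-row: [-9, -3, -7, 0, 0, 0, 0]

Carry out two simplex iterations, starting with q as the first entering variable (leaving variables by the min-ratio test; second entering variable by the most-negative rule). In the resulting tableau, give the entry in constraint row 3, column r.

-3

Ratio test on column q — row 1: 4/3 = 4/3; row 2: 13/2 = 13/2; row 3: 20/5 = 4. Minimum is 4/3 at row 1 (u1 leaves); pivot element 3.
Divide row 1 by 3; eliminate column q from the other rows.
Second iteration: most negative z-row entry is -6 in column p, so p enters.
Ratio test on column p — row 1: (4/3)/1 = 4/3; row 2: entry 0 ≤ 0; row 3: entry -2 ≤ 0. Minimum is 4/3 at row 1 (q leaves); pivot element 1.
Divide row 1 by 1; eliminate column p from the other rows.
After both pivots, the entry at constraint row 3, column r is -3.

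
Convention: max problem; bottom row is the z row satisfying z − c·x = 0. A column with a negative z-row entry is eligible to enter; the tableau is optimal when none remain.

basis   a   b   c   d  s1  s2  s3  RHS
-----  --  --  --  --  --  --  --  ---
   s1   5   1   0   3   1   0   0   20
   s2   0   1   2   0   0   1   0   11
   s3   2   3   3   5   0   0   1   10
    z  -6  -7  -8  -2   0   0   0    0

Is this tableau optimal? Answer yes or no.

no

The z-row has a negative entry -8 in column c, so it is not optimal.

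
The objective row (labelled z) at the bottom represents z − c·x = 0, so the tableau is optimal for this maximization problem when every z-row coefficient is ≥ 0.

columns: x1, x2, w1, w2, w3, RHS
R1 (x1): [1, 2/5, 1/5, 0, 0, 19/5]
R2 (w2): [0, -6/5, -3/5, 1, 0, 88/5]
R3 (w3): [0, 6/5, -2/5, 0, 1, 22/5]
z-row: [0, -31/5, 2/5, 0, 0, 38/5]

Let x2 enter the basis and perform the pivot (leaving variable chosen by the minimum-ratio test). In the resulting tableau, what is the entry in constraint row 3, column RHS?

11/3

Ratio test on column x2 — row 1: (19/5)/(2/5) = 19/2; row 2: entry -6/5 ≤ 0; row 3: (22/5)/(6/5) = 11/3. Minimum is 11/3 at row 3 (w3 leaves); pivot element 6/5.
Divide row 3 by 6/5; eliminate column x2 from the other rows.
In the new row 3, the RHS entry is the old entry divided by the pivot: (22/5)/(6/5) = 11/3.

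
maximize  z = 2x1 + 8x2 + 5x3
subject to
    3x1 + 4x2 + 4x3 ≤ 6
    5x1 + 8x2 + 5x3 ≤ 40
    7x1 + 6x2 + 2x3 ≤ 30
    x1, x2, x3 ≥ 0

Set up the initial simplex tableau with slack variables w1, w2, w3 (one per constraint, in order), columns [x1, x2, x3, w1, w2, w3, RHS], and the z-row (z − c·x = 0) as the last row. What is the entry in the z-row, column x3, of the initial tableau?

The z-row carries the negated objective coefficients: the x3 entry is -5.

-5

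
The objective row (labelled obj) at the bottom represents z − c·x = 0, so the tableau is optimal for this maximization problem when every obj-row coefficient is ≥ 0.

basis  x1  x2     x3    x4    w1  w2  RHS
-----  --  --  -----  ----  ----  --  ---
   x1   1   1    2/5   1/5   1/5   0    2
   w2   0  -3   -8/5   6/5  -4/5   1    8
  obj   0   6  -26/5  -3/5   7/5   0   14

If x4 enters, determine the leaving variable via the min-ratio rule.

Column x4 entries and ratios — x1: 2/(1/5) = 10; w2: 8/(6/5) = 20/3.
Smallest ratio is 20/3 in the row of w2, so w2 leaves.

w2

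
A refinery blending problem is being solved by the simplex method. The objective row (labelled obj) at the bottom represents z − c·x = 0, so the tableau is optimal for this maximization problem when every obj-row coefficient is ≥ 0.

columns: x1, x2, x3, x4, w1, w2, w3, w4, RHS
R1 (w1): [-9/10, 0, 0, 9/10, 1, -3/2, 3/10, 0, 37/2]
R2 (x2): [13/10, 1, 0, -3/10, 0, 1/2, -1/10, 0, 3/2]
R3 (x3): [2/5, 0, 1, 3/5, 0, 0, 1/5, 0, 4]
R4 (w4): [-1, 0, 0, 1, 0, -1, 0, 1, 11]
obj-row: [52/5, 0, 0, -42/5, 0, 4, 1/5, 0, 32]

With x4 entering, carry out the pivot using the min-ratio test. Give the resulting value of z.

Ratio test on column x4 — row 1: (37/2)/(9/10) = 185/9; row 2: entry -3/10 ≤ 0; row 3: 4/(3/5) = 20/3; row 4: 11/1 = 11. Minimum is 20/3 at row 3 (x3 leaves); pivot element 3/5.
Pivot on row 3; the obj-row RHS becomes 32 − (-42/5)·(20/3) = 88.

88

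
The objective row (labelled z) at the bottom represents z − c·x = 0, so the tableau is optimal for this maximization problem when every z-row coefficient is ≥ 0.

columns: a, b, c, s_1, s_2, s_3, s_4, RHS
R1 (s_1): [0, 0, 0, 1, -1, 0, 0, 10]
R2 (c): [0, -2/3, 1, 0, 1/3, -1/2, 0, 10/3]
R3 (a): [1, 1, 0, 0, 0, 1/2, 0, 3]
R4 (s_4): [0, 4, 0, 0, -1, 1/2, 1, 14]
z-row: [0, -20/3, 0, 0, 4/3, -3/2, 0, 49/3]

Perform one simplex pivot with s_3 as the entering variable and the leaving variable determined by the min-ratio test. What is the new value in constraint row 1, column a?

0

Ratio test on column s_3 — row 1: entry 0 ≤ 0; row 2: entry -1/2 ≤ 0; row 3: 3/(1/2) = 6; row 4: 14/(1/2) = 28. Minimum is 6 at row 3 (a leaves); pivot element 1/2.
Divide row 3 by 1/2; eliminate column s_3 from the other rows.
Row 1 update in column a: 0 − 0·2 = 0.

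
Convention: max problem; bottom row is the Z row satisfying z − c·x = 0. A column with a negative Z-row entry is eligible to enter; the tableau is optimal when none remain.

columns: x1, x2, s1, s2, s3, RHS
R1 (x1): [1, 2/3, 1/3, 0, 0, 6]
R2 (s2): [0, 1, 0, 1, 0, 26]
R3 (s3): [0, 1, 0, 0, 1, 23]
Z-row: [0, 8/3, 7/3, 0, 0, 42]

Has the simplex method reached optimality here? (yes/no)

Every Z-row coefficient is ≥ 0, so the tableau is optimal.

yes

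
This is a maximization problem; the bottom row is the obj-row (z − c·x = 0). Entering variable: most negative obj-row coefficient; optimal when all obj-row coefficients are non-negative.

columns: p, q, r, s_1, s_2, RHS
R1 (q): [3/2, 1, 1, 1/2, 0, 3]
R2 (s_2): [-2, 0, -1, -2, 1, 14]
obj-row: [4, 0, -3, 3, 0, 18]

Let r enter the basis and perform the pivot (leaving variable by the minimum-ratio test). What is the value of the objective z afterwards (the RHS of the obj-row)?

Ratio test on column r — row 1: 3/1 = 3; row 2: entry -1 ≤ 0. Minimum is 3 at row 1 (q leaves); pivot element 1.
Pivot on row 1; the obj-row RHS becomes 18 − (-3)·3 = 27.

27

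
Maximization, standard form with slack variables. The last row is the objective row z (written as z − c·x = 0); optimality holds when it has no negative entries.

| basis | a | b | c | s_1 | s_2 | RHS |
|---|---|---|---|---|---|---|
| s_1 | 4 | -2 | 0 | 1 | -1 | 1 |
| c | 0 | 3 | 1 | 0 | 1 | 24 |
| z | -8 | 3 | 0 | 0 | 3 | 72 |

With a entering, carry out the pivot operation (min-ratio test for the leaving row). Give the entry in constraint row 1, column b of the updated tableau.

Ratio test on column a — row 1: 1/4 = 1/4; row 2: entry 0 ≤ 0. Minimum is 1/4 at row 1 (s_1 leaves); pivot element 4.
Divide row 1 by 4; eliminate column a from the other rows.
In the new row 1, the b entry is the old entry divided by the pivot: (-2)/4 = -1/2.

-1/2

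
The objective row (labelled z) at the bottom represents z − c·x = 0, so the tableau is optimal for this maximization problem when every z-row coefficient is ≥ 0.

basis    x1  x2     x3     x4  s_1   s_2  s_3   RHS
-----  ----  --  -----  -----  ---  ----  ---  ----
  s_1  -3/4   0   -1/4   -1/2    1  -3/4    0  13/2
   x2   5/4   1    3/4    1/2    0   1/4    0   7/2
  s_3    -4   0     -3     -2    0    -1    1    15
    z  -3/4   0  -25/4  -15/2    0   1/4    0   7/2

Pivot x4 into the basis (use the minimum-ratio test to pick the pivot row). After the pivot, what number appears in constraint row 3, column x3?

0

Ratio test on column x4 — row 1: entry -1/2 ≤ 0; row 2: (7/2)/(1/2) = 7; row 3: entry -2 ≤ 0. Minimum is 7 at row 2 (x2 leaves); pivot element 1/2.
Divide row 2 by 1/2; eliminate column x4 from the other rows.
Row 3 update in column x3: -3 − (-2)·(3/2) = 0.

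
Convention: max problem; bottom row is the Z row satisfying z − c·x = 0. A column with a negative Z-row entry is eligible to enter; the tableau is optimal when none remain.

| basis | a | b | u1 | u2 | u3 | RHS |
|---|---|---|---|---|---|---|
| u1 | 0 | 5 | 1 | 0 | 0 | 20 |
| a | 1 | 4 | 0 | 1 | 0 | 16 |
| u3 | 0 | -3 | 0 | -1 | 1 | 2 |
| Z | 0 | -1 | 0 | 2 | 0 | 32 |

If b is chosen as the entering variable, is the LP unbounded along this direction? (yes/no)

no

Column b has positive entries in row(s) 1, 2, so the ratio test bounds it — not unbounded.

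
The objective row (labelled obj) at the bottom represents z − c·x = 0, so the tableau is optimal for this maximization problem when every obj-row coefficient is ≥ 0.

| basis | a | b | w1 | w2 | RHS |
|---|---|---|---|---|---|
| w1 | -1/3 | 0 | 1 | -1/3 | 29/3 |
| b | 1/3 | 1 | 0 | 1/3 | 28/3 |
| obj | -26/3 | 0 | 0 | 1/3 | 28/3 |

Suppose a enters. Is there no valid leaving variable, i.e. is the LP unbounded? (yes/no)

Column a has positive entries in row(s) 2, so the ratio test bounds it — not unbounded.

no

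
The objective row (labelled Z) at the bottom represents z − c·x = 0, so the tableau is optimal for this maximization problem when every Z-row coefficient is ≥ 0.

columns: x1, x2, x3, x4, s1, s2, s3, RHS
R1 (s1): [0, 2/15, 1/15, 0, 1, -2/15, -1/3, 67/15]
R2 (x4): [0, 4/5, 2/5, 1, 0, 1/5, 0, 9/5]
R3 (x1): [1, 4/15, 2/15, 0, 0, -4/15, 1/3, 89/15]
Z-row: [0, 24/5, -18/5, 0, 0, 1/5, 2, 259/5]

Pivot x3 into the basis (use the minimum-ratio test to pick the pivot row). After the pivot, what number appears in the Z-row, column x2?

12

Ratio test on column x3 — row 1: (67/15)/(1/15) = 67; row 2: (9/5)/(2/5) = 9/2; row 3: (89/15)/(2/15) = 89/2. Minimum is 9/2 at row 2 (x4 leaves); pivot element 2/5.
Divide row 2 by 2/5; eliminate column x3 from the other rows.
Z-row update in column x2: 24/5 − (-18/5)·2 = 12.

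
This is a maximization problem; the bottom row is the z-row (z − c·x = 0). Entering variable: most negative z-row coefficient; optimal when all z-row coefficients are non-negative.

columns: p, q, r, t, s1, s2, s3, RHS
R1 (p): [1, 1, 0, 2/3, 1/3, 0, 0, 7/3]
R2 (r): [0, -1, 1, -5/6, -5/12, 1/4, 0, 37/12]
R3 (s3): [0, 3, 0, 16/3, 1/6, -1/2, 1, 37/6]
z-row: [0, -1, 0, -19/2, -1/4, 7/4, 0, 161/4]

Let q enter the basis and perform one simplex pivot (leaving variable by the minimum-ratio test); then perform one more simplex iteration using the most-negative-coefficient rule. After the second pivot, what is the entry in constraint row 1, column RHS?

Ratio test on column q — row 1: (7/3)/1 = 7/3; row 2: entry -1 ≤ 0; row 3: (37/6)/3 = 37/18. Minimum is 37/18 at row 3 (s3 leaves); pivot element 3.
Divide row 3 by 3; eliminate column q from the other rows.
Second iteration: most negative z-row entry is -139/18 in column t, so t enters.
Ratio test on column t — row 1: entry -10/9 ≤ 0; row 2: (185/36)/(17/18) = 185/34; row 3: (37/18)/(16/9) = 37/32. Minimum is 37/32 at row 3 (q leaves); pivot element 16/9.
Divide row 3 by 16/9; eliminate column t from the other rows.
After both pivots, the entry at constraint row 1, column RHS is 25/16.

25/16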